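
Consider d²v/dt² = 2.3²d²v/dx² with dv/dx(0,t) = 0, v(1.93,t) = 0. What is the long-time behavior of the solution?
As t → ∞, v oscillates (no decay). Energy is conserved; the solution oscillates indefinitely as standing waves.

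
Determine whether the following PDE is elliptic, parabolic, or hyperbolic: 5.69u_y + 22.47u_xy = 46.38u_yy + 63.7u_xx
Rewriting in standard form: -63.7u_xx + 22.47u_xy - 46.38u_yy + 5.69u_y = 0. Coefficients: A = -63.7, B = 22.47, C = -46.38. B² - 4AC = -11312.7231, which is negative, so the equation is elliptic.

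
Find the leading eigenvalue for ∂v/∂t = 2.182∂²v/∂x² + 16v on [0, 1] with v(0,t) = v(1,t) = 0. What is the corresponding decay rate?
Eigenvalues: λₙ = 2.182n²π²/1² - 16.
First three modes:
  n=1: λ₁ = 2.182π² - 16 ≈ 5.535
  n=2: λ₂ = 8.728π² - 16 ≈ 70.142
  n=3: λ₃ = 19.638π² - 16 ≈ 177.819
Since 2.182π² ≈ 21.535 > 16, all λₙ > 0.
The n=1 mode decays slowest → dominates as t → ∞.
Asymptotic: v ~ c₁ sin(πx/1) e^{-λ₁t} with decay rate λ₁ ≈ 5.535.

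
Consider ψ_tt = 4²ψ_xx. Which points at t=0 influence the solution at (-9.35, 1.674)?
Domain of dependence: [-16.046, -2.654]. Signals travel at speed 4, so data within |x - -9.35| ≤ 4·1.674 = 6.696 can reach the point.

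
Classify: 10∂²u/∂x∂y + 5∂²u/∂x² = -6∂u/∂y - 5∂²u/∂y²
Rewriting in standard form: 5∂²u/∂x² + 10∂²u/∂x∂y + 5∂²u/∂y² + 6∂u/∂y = 0. Parabolic (discriminant = 0).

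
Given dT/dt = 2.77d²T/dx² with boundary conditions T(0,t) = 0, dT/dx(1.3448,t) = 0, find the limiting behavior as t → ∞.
T → 0. Heat escapes through the Dirichlet boundary.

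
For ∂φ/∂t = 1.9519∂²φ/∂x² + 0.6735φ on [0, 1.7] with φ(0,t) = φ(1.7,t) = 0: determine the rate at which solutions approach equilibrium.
Eigenvalues: λₙ = 1.9519n²π²/1.7² - 0.6735.
First three modes:
  n=1: λ₁ = 1.9519π²/1.7² - 0.6735 ≈ 5.992
  n=2: λ₂ = 7.8076π²/1.7² - 0.6735 ≈ 25.99
  n=3: λ₃ = 17.5671π²/1.7² - 0.6735 ≈ 59.32
Since 1.9519π²/1.7² ≈ 6.666 > 0.6735, all λₙ > 0.
The n=1 mode decays slowest → dominates as t → ∞.
Asymptotic: φ ~ c₁ sin(πx/1.7) e^{-λ₁t} with decay rate λ₁ ≈ 5.992.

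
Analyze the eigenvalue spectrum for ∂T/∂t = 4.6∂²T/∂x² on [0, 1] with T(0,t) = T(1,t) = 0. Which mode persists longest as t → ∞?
Eigenvalues: λₙ = 4.6n²π².
First three modes:
  n=1: λ₁ = 4.6π² ≈ 45.4
  n=2: λ₂ = 18.4π² ≈ 181.601 (4× faster decay)
  n=3: λ₃ = 41.4π² ≈ 408.602 (9× faster decay)
As t → ∞, higher modes decay exponentially faster. The n=1 mode dominates: T ~ c₁ sin(πx) e^{-λ₁t}.
Decay rate: λ₁ = 4.6π² ≈ 45.4.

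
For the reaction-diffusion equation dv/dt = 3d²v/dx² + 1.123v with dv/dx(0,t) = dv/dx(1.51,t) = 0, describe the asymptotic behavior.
v grows unboundedly. With Neumann BCs the constant mode has diffusion eigenvalue 0, so any r > 0 makes it grow like e^(1.123t); solution grows exponentially.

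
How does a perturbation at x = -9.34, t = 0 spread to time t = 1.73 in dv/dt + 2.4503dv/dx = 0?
At x = -5.100981. The characteristic carries data from (-9.34, 0) to (-5.100981, 1.73).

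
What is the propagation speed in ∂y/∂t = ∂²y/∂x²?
Infinite. The heat equation is parabolic, not hyperbolic, so disturbances propagate instantly.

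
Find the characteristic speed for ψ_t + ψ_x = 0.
Speed = 1. Information travels along x - 1t = const (rightward).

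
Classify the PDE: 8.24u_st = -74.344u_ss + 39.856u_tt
Rewriting in standard form: 74.344u_ss + 8.24u_st - 39.856u_tt = 0. A = 74.344, B = 8.24, C = -39.856. Discriminant B² - 4AC = 11920.115456. Since 11920.115456 > 0, hyperbolic.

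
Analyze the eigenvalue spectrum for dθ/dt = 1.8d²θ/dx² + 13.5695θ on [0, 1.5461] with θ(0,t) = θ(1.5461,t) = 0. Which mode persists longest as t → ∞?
Eigenvalues: λₙ = 1.8n²π²/1.5461² - 13.5695.
First three modes:
  n=1: λ₁ = 1.8π²/1.5461² - 13.5695 ≈ -6.138
  n=2: λ₂ = 7.2π²/1.5461² - 13.5695 ≈ 16.158
  n=3: λ₃ = 16.2π²/1.5461² - 13.5695 ≈ 53.317
Since 1.8π²/1.5461² ≈ 7.432 < 13.5695, λ₁ < 0.
The n=1 mode grows fastest (−λₙ is largest for n=1) → dominates.
Asymptotic: θ ~ c₁ sin(πx/1.5461) e^{6.138t} (exponential growth at rate −λ₁ ≈ 6.138).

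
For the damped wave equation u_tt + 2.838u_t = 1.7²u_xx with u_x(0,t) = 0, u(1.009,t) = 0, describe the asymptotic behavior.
u → 0. Damping (γ=2.838) dissipates energy; oscillations decay exponentially.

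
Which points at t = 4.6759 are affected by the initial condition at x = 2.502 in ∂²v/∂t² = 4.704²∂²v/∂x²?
Domain of influence: [-19.4934336, 24.4974336]. Data at x = 2.502 spreads outward at speed 4.704.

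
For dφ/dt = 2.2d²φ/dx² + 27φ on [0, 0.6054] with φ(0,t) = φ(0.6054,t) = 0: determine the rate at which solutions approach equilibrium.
Eigenvalues: λₙ = 2.2n²π²/0.6054² - 27.
First three modes:
  n=1: λ₁ = 2.2π²/0.6054² - 27 ≈ 32.243
  n=2: λ₂ = 8.8π²/0.6054² - 27 ≈ 209.972
  n=3: λ₃ = 19.8π²/0.6054² - 27 ≈ 506.188
Since 2.2π²/0.6054² ≈ 59.243 > 27, all λₙ > 0.
The n=1 mode decays slowest → dominates as t → ∞.
Asymptotic: φ ~ c₁ sin(πx/0.6054) e^{-λ₁t} with decay rate λ₁ ≈ 32.243.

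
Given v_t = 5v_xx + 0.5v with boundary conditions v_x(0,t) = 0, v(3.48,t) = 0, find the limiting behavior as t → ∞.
v → 0. Diffusion dominates reaction (r=0.5 < κπ²/(4L²)≈1.02); solution decays.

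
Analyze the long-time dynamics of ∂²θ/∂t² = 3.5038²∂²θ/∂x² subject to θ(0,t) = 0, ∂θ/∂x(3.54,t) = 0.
Long-time behavior: θ oscillates (no decay). Energy is conserved; the solution oscillates indefinitely as standing waves.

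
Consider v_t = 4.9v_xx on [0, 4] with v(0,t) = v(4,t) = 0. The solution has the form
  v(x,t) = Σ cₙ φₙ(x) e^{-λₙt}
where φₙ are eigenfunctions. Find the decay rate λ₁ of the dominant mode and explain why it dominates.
Eigenvalues: λₙ = 4.9n²π²/4².
First three modes:
  n=1: λ₁ = 4.9π²/4² ≈ 3.023
  n=2: λ₂ = 19.6π²/4² ≈ 12.09 (4× faster decay)
  n=3: λ₃ = 44.1π²/4² ≈ 27.203 (9× faster decay)
As t → ∞, higher modes decay exponentially faster. The n=1 mode dominates: v ~ c₁ sin(πx/4) e^{-λ₁t}.
Decay rate: λ₁ = 4.9π²/4² ≈ 3.023.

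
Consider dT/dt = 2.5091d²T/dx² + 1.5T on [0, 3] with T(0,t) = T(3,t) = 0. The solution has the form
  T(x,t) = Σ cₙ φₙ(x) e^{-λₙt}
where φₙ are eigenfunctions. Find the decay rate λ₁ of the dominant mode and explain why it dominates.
Eigenvalues: λₙ = 2.5091n²π²/3² - 1.5.
First three modes:
  n=1: λ₁ = 2.5091π²/3² - 1.5 ≈ 1.252
  n=2: λ₂ = 10.0364π²/3² - 1.5 ≈ 9.506
  n=3: λ₃ = 22.5819π²/3² - 1.5 ≈ 23.264
Since 2.5091π²/3² ≈ 2.752 > 1.5, all λₙ > 0.
The n=1 mode decays slowest → dominates as t → ∞.
Asymptotic: T ~ c₁ sin(πx/3) e^{-λ₁t} with decay rate λ₁ ≈ 1.252.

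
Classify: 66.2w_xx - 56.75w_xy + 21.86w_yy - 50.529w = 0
Elliptic (discriminant = -2567.9655).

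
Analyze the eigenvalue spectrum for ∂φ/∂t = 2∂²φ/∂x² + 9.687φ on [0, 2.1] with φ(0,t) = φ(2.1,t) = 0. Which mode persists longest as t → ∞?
Eigenvalues: λₙ = 2n²π²/2.1² - 9.687.
First three modes:
  n=1: λ₁ = 2π²/2.1² - 9.687 ≈ -5.211
  n=2: λ₂ = 8π²/2.1² - 9.687 ≈ 8.217
  n=3: λ₃ = 18π²/2.1² - 9.687 ≈ 30.597
Since 2π²/2.1² ≈ 4.476 < 9.687, λ₁ < 0.
The n=1 mode grows fastest (−λₙ is largest for n=1) → dominates.
Asymptotic: φ ~ c₁ sin(πx/2.1) e^{5.211t} (exponential growth at rate −λ₁ ≈ 5.211).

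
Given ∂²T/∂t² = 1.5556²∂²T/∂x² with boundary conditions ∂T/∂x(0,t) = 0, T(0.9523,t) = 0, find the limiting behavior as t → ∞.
T oscillates (no decay). Energy is conserved; the solution oscillates indefinitely as standing waves.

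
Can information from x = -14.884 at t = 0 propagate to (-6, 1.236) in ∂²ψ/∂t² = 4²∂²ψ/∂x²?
No. The domain of dependence is [-10.944, -1.056], and -14.884 is outside this interval.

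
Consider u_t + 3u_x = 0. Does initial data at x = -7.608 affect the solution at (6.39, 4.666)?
Yes. The characteristic through (6.39, 4.666) passes through x = -7.608.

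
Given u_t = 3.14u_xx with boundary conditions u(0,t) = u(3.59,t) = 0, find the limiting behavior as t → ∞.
u → 0. Heat diffuses out through both boundaries.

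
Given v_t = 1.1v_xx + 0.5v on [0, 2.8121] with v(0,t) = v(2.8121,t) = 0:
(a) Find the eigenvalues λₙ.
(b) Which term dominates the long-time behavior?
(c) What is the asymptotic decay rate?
Eigenvalues: λₙ = 1.1n²π²/2.8121² - 0.5.
First three modes:
  n=1: λ₁ = 1.1π²/2.8121² - 0.5 ≈ 0.873
  n=2: λ₂ = 4.4π²/2.8121² - 0.5 ≈ 4.991
  n=3: λ₃ = 9.9π²/2.8121² - 0.5 ≈ 11.856
Since 1.1π²/2.8121² ≈ 1.373 > 0.5, all λₙ > 0.
The n=1 mode decays slowest → dominates as t → ∞.
Asymptotic: v ~ c₁ sin(πx/2.8121) e^{-λ₁t} with decay rate λ₁ ≈ 0.873.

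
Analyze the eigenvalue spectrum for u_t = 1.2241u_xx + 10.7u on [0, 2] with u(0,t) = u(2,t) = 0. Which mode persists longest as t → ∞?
Eigenvalues: λₙ = 1.2241n²π²/2² - 10.7.
First three modes:
  n=1: λ₁ = 1.2241π²/2² - 10.7 ≈ -7.68
  n=2: λ₂ = 4.8964π²/2² - 10.7 ≈ 1.381
  n=3: λ₃ = 11.0169π²/2² - 10.7 ≈ 16.483
Since 1.2241π²/2² ≈ 3.02 < 10.7, λ₁ < 0.
The n=1 mode grows fastest (−λₙ is largest for n=1) → dominates.
Asymptotic: u ~ c₁ sin(πx/2) e^{7.68t} (exponential growth at rate −λ₁ ≈ 7.68).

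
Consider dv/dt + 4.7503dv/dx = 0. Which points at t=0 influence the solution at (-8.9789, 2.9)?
A single point: x = -22.75477. The characteristic through (-8.9789, 2.9) is x - 4.7503t = const, so x = -8.9789 - 4.7503·2.9 = -22.75477.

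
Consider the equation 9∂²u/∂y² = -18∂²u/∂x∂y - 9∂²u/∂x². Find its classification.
Rewriting in standard form: 9∂²u/∂x² + 18∂²u/∂x∂y + 9∂²u/∂y² = 0. Parabolic. (A = 9, B = 18, C = 9 gives B² - 4AC = 0.)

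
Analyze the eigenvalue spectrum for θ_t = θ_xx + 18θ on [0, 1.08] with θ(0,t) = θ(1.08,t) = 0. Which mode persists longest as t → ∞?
Eigenvalues: λₙ = n²π²/1.08² - 18.
First three modes:
  n=1: λ₁ = π²/1.08² - 18 ≈ -9.538
  n=2: λ₂ = 4π²/1.08² - 18 ≈ 15.846
  n=3: λ₃ = 9π²/1.08² - 18 ≈ 58.154
Since π²/1.08² ≈ 8.462 < 18, λ₁ < 0.
The n=1 mode grows fastest (−λₙ is largest for n=1) → dominates.
Asymptotic: θ ~ c₁ sin(πx/1.08) e^{9.538t} (exponential growth at rate −λ₁ ≈ 9.538).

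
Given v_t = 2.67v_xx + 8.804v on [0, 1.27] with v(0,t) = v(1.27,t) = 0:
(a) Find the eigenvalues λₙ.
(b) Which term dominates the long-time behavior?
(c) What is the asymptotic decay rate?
Eigenvalues: λₙ = 2.67n²π²/1.27² - 8.804.
First three modes:
  n=1: λ₁ = 2.67π²/1.27² - 8.804 ≈ 7.534
  n=2: λ₂ = 10.68π²/1.27² - 8.804 ≈ 56.549
  n=3: λ₃ = 24.03π²/1.27² - 8.804 ≈ 138.24
Since 2.67π²/1.27² ≈ 16.338 > 8.804, all λₙ > 0.
The n=1 mode decays slowest → dominates as t → ∞.
Asymptotic: v ~ c₁ sin(πx/1.27) e^{-λ₁t} with decay rate λ₁ ≈ 7.534.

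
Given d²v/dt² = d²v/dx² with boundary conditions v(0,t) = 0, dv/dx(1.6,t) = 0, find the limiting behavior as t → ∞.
v oscillates (no decay). Energy is conserved; the solution oscillates indefinitely as standing waves.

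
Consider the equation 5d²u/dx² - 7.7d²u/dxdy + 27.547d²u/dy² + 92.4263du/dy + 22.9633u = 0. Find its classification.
Elliptic. (A = 5, B = -7.7, C = 27.547 gives B² - 4AC = -491.65.)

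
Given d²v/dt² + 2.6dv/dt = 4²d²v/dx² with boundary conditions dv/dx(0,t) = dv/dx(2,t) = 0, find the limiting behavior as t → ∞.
v → constant (steady state). Damping (γ=2.6) dissipates the nonconstant modes; with Neumann BCs the spatial average obeys M''+γM'=0 and tends to a finite limit.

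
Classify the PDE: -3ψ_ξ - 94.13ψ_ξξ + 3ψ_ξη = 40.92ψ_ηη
Rewriting in standard form: -94.13ψ_ξξ + 3ψ_ξη - 40.92ψ_ηη - 3ψ_ξ = 0. A = -94.13, B = 3, C = -40.92. Discriminant B² - 4AC = -15398.1984. Since -15398.1984 < 0, elliptic.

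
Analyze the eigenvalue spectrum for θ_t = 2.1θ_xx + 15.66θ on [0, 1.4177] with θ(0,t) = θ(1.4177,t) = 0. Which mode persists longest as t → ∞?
Eigenvalues: λₙ = 2.1n²π²/1.4177² - 15.66.
First three modes:
  n=1: λ₁ = 2.1π²/1.4177² - 15.66 ≈ -5.348
  n=2: λ₂ = 8.4π²/1.4177² - 15.66 ≈ 25.589
  n=3: λ₃ = 18.9π²/1.4177² - 15.66 ≈ 77.15
Since 2.1π²/1.4177² ≈ 10.312 < 15.66, λ₁ < 0.
The n=1 mode grows fastest (−λₙ is largest for n=1) → dominates.
Asymptotic: θ ~ c₁ sin(πx/1.4177) e^{5.348t} (exponential growth at rate −λ₁ ≈ 5.348).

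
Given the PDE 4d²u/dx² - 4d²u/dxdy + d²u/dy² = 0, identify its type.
The second-order coefficients are A = 4, B = -4, C = 1. Since B² - 4AC = 0 = 0, this is a parabolic PDE.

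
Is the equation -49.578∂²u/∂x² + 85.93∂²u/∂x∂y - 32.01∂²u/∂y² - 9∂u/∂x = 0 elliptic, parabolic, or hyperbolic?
Computing B² - 4AC with A = -49.578, B = 85.93, C = -32.01: discriminant = 1035.99778 (positive). Answer: hyperbolic.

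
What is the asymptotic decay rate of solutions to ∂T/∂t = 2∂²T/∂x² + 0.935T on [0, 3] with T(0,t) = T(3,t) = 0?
Eigenvalues: λₙ = 2n²π²/3² - 0.935.
First three modes:
  n=1: λ₁ = 2π²/3² - 0.935 ≈ 1.258
  n=2: λ₂ = 8π²/3² - 0.935 ≈ 7.838
  n=3: λ₃ = 18π²/3² - 0.935 ≈ 18.804
Since 2π²/3² ≈ 2.193 > 0.935, all λₙ > 0.
The n=1 mode decays slowest → dominates as t → ∞.
Asymptotic: T ~ c₁ sin(πx/3) e^{-λ₁t} with decay rate λ₁ ≈ 1.258.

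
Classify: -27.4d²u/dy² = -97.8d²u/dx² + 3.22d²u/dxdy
Rewriting in standard form: 97.8d²u/dx² - 3.22d²u/dxdy - 27.4d²u/dy² = 0. Hyperbolic (discriminant = 10729.2484).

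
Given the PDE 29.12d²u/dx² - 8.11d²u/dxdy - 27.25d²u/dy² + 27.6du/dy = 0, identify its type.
The second-order coefficients are A = 29.12, B = -8.11, C = -27.25. Since B² - 4AC = 3239.8521 > 0, this is a hyperbolic PDE.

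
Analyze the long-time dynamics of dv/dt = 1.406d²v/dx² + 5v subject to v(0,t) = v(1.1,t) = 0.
Long-time behavior: v → 0. Diffusion dominates reaction (r=5 < κπ²/L²≈11.47); solution decays.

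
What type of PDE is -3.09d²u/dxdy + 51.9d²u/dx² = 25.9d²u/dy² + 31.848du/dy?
Rewriting in standard form: 51.9d²u/dx² - 3.09d²u/dxdy - 25.9d²u/dy² - 31.848du/dy = 0. With A = 51.9, B = -3.09, C = -25.9, the discriminant is 5386.3881. This is a hyperbolic PDE.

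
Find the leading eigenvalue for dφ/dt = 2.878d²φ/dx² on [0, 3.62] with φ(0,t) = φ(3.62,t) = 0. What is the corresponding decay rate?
Eigenvalues: λₙ = 2.878n²π²/3.62².
First three modes:
  n=1: λ₁ = 2.878π²/3.62² ≈ 2.168
  n=2: λ₂ = 11.512π²/3.62² ≈ 8.67 (4× faster decay)
  n=3: λ₃ = 25.902π²/3.62² ≈ 19.508 (9× faster decay)
As t → ∞, higher modes decay exponentially faster. The n=1 mode dominates: φ ~ c₁ sin(πx/3.62) e^{-λ₁t}.
Decay rate: λ₁ = 2.878π²/3.62² ≈ 2.168.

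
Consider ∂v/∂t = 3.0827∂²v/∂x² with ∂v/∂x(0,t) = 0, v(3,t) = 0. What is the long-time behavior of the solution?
As t → ∞, v → 0. Heat escapes through the Dirichlet boundary.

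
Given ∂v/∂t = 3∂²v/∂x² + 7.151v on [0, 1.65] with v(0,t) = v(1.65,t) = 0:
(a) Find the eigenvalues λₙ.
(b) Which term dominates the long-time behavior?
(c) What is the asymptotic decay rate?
Eigenvalues: λₙ = 3n²π²/1.65² - 7.151.
First three modes:
  n=1: λ₁ = 3π²/1.65² - 7.151 ≈ 3.725
  n=2: λ₂ = 12π²/1.65² - 7.151 ≈ 36.351
  n=3: λ₃ = 27π²/1.65² - 7.151 ≈ 90.729
Since 3π²/1.65² ≈ 10.876 > 7.151, all λₙ > 0.
The n=1 mode decays slowest → dominates as t → ∞.
Asymptotic: v ~ c₁ sin(πx/1.65) e^{-λ₁t} with decay rate λ₁ ≈ 3.725.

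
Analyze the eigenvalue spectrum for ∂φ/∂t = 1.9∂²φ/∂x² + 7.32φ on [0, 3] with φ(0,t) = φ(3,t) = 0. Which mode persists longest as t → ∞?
Eigenvalues: λₙ = 1.9n²π²/3² - 7.32.
First three modes:
  n=1: λ₁ = 1.9π²/3² - 7.32 ≈ -5.236
  n=2: λ₂ = 7.6π²/3² - 7.32 ≈ 1.014
  n=3: λ₃ = 17.1π²/3² - 7.32 ≈ 11.432
Since 1.9π²/3² ≈ 2.084 < 7.32, λ₁ < 0.
The n=1 mode grows fastest (−λₙ is largest for n=1) → dominates.
Asymptotic: φ ~ c₁ sin(πx/3) e^{5.236t} (exponential growth at rate −λ₁ ≈ 5.236).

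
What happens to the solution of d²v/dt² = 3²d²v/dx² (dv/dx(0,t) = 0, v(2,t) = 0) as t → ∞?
v oscillates (no decay). Energy is conserved; the solution oscillates indefinitely as standing waves.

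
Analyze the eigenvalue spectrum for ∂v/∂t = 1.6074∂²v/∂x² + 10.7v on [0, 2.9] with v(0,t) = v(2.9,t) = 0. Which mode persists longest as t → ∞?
Eigenvalues: λₙ = 1.6074n²π²/2.9² - 10.7.
First three modes:
  n=1: λ₁ = 1.6074π²/2.9² - 10.7 ≈ -8.814
  n=2: λ₂ = 6.4296π²/2.9² - 10.7 ≈ -3.155
  n=3: λ₃ = 14.4666π²/2.9² - 10.7 ≈ 6.277
Since 1.6074π²/2.9² ≈ 1.886 < 10.7, λ₁ < 0.
The n=1 mode grows fastest (−λₙ is largest for n=1) → dominates.
Asymptotic: v ~ c₁ sin(πx/2.9) e^{8.814t} (exponential growth at rate −λ₁ ≈ 8.814).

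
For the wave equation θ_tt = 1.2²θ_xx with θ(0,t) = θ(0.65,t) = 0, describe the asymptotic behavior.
θ oscillates (no decay). Energy is conserved; the solution oscillates indefinitely as standing waves.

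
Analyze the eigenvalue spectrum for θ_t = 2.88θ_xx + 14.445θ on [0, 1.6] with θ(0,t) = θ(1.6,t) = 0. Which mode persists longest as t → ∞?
Eigenvalues: λₙ = 2.88n²π²/1.6² - 14.445.
First three modes:
  n=1: λ₁ = 2.88π²/1.6² - 14.445 ≈ -3.342
  n=2: λ₂ = 11.52π²/1.6² - 14.445 ≈ 29.968
  n=3: λ₃ = 25.92π²/1.6² - 14.445 ≈ 85.485
Since 2.88π²/1.6² ≈ 11.103 < 14.445, λ₁ < 0.
The n=1 mode grows fastest (−λₙ is largest for n=1) → dominates.
Asymptotic: θ ~ c₁ sin(πx/1.6) e^{3.342t} (exponential growth at rate −λ₁ ≈ 3.342).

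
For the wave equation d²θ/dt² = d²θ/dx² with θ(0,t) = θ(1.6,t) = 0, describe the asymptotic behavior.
θ oscillates (no decay). Energy is conserved; the solution oscillates indefinitely as standing waves.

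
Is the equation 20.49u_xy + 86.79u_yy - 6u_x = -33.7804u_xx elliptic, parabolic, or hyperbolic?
Rewriting in standard form: 33.7804u_xx + 20.49u_xy + 86.79u_yy - 6u_x = 0. Computing B² - 4AC with A = 33.7804, B = 20.49, C = 86.79: discriminant = -11307.363564 (negative). Answer: elliptic.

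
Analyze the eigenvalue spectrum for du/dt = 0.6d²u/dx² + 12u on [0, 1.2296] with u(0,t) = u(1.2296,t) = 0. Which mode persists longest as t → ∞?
Eigenvalues: λₙ = 0.6n²π²/1.2296² - 12.
First three modes:
  n=1: λ₁ = 0.6π²/1.2296² - 12 ≈ -8.083
  n=2: λ₂ = 2.4π²/1.2296² - 12 ≈ 3.667
  n=3: λ₃ = 5.4π²/1.2296² - 12 ≈ 23.251
Since 0.6π²/1.2296² ≈ 3.917 < 12, λ₁ < 0.
The n=1 mode grows fastest (−λₙ is largest for n=1) → dominates.
Asymptotic: u ~ c₁ sin(πx/1.2296) e^{8.083t} (exponential growth at rate −λ₁ ≈ 8.083).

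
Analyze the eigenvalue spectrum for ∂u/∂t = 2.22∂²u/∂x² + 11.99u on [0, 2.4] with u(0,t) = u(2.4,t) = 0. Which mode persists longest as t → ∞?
Eigenvalues: λₙ = 2.22n²π²/2.4² - 11.99.
First three modes:
  n=1: λ₁ = 2.22π²/2.4² - 11.99 ≈ -8.186
  n=2: λ₂ = 8.88π²/2.4² - 11.99 ≈ 3.226
  n=3: λ₃ = 19.98π²/2.4² - 11.99 ≈ 22.245
Since 2.22π²/2.4² ≈ 3.804 < 11.99, λ₁ < 0.
The n=1 mode grows fastest (−λₙ is largest for n=1) → dominates.
Asymptotic: u ~ c₁ sin(πx/2.4) e^{8.186t} (exponential growth at rate −λ₁ ≈ 8.186).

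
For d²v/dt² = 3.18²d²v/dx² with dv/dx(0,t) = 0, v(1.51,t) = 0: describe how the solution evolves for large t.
v oscillates (no decay). Energy is conserved; the solution oscillates indefinitely as standing waves.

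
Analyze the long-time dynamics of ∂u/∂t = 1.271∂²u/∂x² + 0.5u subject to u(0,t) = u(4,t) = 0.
Long-time behavior: u → 0. Diffusion dominates reaction (r=0.5 < κπ²/L²≈0.78); solution decays.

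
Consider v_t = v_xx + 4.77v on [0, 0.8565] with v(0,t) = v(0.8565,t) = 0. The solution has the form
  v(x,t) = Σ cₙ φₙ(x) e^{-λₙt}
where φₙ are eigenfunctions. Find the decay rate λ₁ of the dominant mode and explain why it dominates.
Eigenvalues: λₙ = n²π²/0.8565² - 4.77.
First three modes:
  n=1: λ₁ = π²/0.8565² - 4.77 ≈ 8.684
  n=2: λ₂ = 4π²/0.8565² - 4.77 ≈ 49.045
  n=3: λ₃ = 9π²/0.8565² - 4.77 ≈ 116.314
Since π²/0.8565² ≈ 13.454 > 4.77, all λₙ > 0.
The n=1 mode decays slowest → dominates as t → ∞.
Asymptotic: v ~ c₁ sin(πx/0.8565) e^{-λ₁t} with decay rate λ₁ ≈ 8.684.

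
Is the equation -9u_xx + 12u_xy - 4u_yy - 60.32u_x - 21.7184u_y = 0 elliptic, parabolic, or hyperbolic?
Computing B² - 4AC with A = -9, B = 12, C = -4: discriminant = 0 (zero). Answer: parabolic.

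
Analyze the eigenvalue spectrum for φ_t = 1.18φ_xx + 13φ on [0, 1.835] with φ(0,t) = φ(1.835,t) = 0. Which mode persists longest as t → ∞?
Eigenvalues: λₙ = 1.18n²π²/1.835² - 13.
First three modes:
  n=1: λ₁ = 1.18π²/1.835² - 13 ≈ -9.541
  n=2: λ₂ = 4.72π²/1.835² - 13 ≈ 0.835
  n=3: λ₃ = 10.62π²/1.835² - 13 ≈ 18.128
Since 1.18π²/1.835² ≈ 3.459 < 13, λ₁ < 0.
The n=1 mode grows fastest (−λₙ is largest for n=1) → dominates.
Asymptotic: φ ~ c₁ sin(πx/1.835) e^{9.541t} (exponential growth at rate −λ₁ ≈ 9.541).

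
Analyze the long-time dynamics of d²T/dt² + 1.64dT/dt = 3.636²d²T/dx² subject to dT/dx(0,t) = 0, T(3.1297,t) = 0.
Long-time behavior: T → 0. Damping (γ=1.64) dissipates energy; oscillations decay exponentially.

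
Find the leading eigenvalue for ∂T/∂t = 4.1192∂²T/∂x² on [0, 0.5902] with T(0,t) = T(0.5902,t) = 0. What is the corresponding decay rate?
Eigenvalues: λₙ = 4.1192n²π²/0.5902².
First three modes:
  n=1: λ₁ = 4.1192π²/0.5902² ≈ 116.712
  n=2: λ₂ = 16.4768π²/0.5902² ≈ 466.847 (4× faster decay)
  n=3: λ₃ = 37.0728π²/0.5902² ≈ 1050.405 (9× faster decay)
As t → ∞, higher modes decay exponentially faster. The n=1 mode dominates: T ~ c₁ sin(πx/0.5902) e^{-λ₁t}.
Decay rate: λ₁ = 4.1192π²/0.5902² ≈ 116.712.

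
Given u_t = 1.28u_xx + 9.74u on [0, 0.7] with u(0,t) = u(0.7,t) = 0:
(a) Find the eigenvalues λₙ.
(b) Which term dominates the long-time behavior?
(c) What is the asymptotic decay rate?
Eigenvalues: λₙ = 1.28n²π²/0.7² - 9.74.
First three modes:
  n=1: λ₁ = 1.28π²/0.7² - 9.74 ≈ 16.042
  n=2: λ₂ = 5.12π²/0.7² - 9.74 ≈ 93.387
  n=3: λ₃ = 11.52π²/0.7² - 9.74 ≈ 222.296
Since 1.28π²/0.7² ≈ 25.782 > 9.74, all λₙ > 0.
The n=1 mode decays slowest → dominates as t → ∞.
Asymptotic: u ~ c₁ sin(πx/0.7) e^{-λ₁t} with decay rate λ₁ ≈ 16.042.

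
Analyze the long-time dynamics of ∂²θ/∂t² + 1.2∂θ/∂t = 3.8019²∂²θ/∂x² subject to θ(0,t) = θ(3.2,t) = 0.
Long-time behavior: θ → 0. Damping (γ=1.2) dissipates energy; oscillations decay exponentially.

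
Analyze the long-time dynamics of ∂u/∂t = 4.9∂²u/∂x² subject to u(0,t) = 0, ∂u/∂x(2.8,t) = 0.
Long-time behavior: u → 0. Heat escapes through the Dirichlet boundary.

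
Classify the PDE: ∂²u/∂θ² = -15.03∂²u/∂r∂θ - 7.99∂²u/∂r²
Rewriting in standard form: 7.99∂²u/∂r² + 15.03∂²u/∂r∂θ + ∂²u/∂θ² = 0. A = 7.99, B = 15.03, C = 1. Discriminant B² - 4AC = 193.9409. Since 193.9409 > 0, hyperbolic.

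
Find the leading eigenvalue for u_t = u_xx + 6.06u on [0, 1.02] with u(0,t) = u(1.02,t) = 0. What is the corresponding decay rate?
Eigenvalues: λₙ = n²π²/1.02² - 6.06.
First three modes:
  n=1: λ₁ = π²/1.02² - 6.06 ≈ 3.426
  n=2: λ₂ = 4π²/1.02² - 6.06 ≈ 31.885
  n=3: λ₃ = 9π²/1.02² - 6.06 ≈ 79.317
Since π²/1.02² ≈ 9.486 > 6.06, all λₙ > 0.
The n=1 mode decays slowest → dominates as t → ∞.
Asymptotic: u ~ c₁ sin(πx/1.02) e^{-λ₁t} with decay rate λ₁ ≈ 3.426.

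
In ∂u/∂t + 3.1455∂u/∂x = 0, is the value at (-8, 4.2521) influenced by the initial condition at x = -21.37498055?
Yes. The characteristic through (-8, 4.2521) passes through x = -21.37498055.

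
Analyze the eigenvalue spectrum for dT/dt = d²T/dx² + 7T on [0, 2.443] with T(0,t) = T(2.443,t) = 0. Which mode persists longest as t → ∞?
Eigenvalues: λₙ = n²π²/2.443² - 7.
First three modes:
  n=1: λ₁ = π²/2.443² - 7 ≈ -5.346
  n=2: λ₂ = 4π²/2.443² - 7 ≈ -0.385
  n=3: λ₃ = 9π²/2.443² - 7 ≈ 7.883
Since π²/2.443² ≈ 1.654 < 7, λ₁ < 0.
The n=1 mode grows fastest (−λₙ is largest for n=1) → dominates.
Asymptotic: T ~ c₁ sin(πx/2.443) e^{5.346t} (exponential growth at rate −λ₁ ≈ 5.346).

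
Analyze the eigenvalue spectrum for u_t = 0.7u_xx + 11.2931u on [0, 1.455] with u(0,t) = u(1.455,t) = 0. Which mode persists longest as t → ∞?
Eigenvalues: λₙ = 0.7n²π²/1.455² - 11.2931.
First three modes:
  n=1: λ₁ = 0.7π²/1.455² - 11.2931 ≈ -8.03
  n=2: λ₂ = 2.8π²/1.455² - 11.2931 ≈ 1.761
  n=3: λ₃ = 6.3π²/1.455² - 11.2931 ≈ 18.078
Since 0.7π²/1.455² ≈ 3.263 < 11.2931, λ₁ < 0.
The n=1 mode grows fastest (−λₙ is largest for n=1) → dominates.
Asymptotic: u ~ c₁ sin(πx/1.455) e^{8.03t} (exponential growth at rate −λ₁ ≈ 8.03).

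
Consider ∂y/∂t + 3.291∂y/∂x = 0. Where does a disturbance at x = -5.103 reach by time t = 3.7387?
At x = 7.2010617. The characteristic carries data from (-5.103, 0) to (7.2010617, 3.7387).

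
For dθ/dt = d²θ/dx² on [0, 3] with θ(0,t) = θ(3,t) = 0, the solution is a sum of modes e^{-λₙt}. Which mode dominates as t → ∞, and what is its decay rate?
Eigenvalues: λₙ = n²π²/3².
First three modes:
  n=1: λ₁ = π²/3² ≈ 1.097
  n=2: λ₂ = 4π²/3² ≈ 4.386 (4× faster decay)
  n=3: λ₃ = 9π²/3² ≈ 9.87 (9× faster decay)
As t → ∞, higher modes decay exponentially faster. The n=1 mode dominates: θ ~ c₁ sin(πx/3) e^{-λ₁t}.
Decay rate: λ₁ = π²/3² ≈ 1.097.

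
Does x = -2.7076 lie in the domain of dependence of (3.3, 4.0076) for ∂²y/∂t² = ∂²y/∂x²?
No. The domain of dependence is [-0.7076, 7.3076], and -2.7076 is outside this interval.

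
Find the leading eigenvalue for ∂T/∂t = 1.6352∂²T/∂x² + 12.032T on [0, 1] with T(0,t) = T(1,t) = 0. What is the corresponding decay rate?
Eigenvalues: λₙ = 1.6352n²π²/1² - 12.032.
First three modes:
  n=1: λ₁ = 1.6352π² - 12.032 ≈ 4.107
  n=2: λ₂ = 6.5408π² - 12.032 ≈ 52.523
  n=3: λ₃ = 14.7168π² - 12.032 ≈ 133.217
Since 1.6352π² ≈ 16.139 > 12.032, all λₙ > 0.
The n=1 mode decays slowest → dominates as t → ∞.
Asymptotic: T ~ c₁ sin(πx/1) e^{-λ₁t} with decay rate λ₁ ≈ 4.107.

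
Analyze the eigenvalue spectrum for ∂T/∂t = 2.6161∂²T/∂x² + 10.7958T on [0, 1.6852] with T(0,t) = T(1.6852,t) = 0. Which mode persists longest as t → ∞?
Eigenvalues: λₙ = 2.6161n²π²/1.6852² - 10.7958.
First three modes:
  n=1: λ₁ = 2.6161π²/1.6852² - 10.7958 ≈ -1.704
  n=2: λ₂ = 10.4644π²/1.6852² - 10.7958 ≈ 25.572
  n=3: λ₃ = 23.5449π²/1.6852² - 10.7958 ≈ 71.031
Since 2.6161π²/1.6852² ≈ 9.092 < 10.7958, λ₁ < 0.
The n=1 mode grows fastest (−λₙ is largest for n=1) → dominates.
Asymptotic: T ~ c₁ sin(πx/1.6852) e^{1.704t} (exponential growth at rate −λ₁ ≈ 1.704).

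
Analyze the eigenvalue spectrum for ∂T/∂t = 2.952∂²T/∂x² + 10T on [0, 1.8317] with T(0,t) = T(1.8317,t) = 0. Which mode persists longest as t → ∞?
Eigenvalues: λₙ = 2.952n²π²/1.8317² - 10.
First three modes:
  n=1: λ₁ = 2.952π²/1.8317² - 10 ≈ -1.316
  n=2: λ₂ = 11.808π²/1.8317² - 10 ≈ 24.735
  n=3: λ₃ = 26.568π²/1.8317² - 10 ≈ 68.154
Since 2.952π²/1.8317² ≈ 8.684 < 10, λ₁ < 0.
The n=1 mode grows fastest (−λₙ is largest for n=1) → dominates.
Asymptotic: T ~ c₁ sin(πx/1.8317) e^{1.316t} (exponential growth at rate −λ₁ ≈ 1.316).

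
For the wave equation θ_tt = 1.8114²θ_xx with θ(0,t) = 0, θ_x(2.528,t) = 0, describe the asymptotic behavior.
θ oscillates (no decay). Energy is conserved; the solution oscillates indefinitely as standing waves.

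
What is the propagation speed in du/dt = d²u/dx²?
Infinite. The heat equation is parabolic, not hyperbolic, so disturbances propagate instantly.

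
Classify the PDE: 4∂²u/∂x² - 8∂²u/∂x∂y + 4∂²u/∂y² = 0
A = 4, B = -8, C = 4. Discriminant B² - 4AC = 0. Since 0 = 0, parabolic.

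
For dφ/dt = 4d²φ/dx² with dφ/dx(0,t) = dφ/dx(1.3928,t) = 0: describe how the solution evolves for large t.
φ → constant (steady state). Heat is conserved (no flux at boundaries); solution approaches the spatial average.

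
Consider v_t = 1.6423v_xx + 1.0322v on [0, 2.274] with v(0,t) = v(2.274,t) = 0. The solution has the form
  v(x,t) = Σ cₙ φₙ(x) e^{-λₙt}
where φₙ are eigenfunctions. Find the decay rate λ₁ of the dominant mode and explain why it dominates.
Eigenvalues: λₙ = 1.6423n²π²/2.274² - 1.0322.
First three modes:
  n=1: λ₁ = 1.6423π²/2.274² - 1.0322 ≈ 2.102
  n=2: λ₂ = 6.5692π²/2.274² - 1.0322 ≈ 11.506
  n=3: λ₃ = 14.7807π²/2.274² - 1.0322 ≈ 27.178
Since 1.6423π²/2.274² ≈ 3.135 > 1.0322, all λₙ > 0.
The n=1 mode decays slowest → dominates as t → ∞.
Asymptotic: v ~ c₁ sin(πx/2.274) e^{-λ₁t} with decay rate λ₁ ≈ 2.102.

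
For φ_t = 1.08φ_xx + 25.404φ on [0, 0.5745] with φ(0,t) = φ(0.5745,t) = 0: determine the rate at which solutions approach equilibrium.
Eigenvalues: λₙ = 1.08n²π²/0.5745² - 25.404.
First three modes:
  n=1: λ₁ = 1.08π²/0.5745² - 25.404 ≈ 6.892
  n=2: λ₂ = 4.32π²/0.5745² - 25.404 ≈ 103.778
  n=3: λ₃ = 9.72π²/0.5745² - 25.404 ≈ 265.256
Since 1.08π²/0.5745² ≈ 32.296 > 25.404, all λₙ > 0.
The n=1 mode decays slowest → dominates as t → ∞.
Asymptotic: φ ~ c₁ sin(πx/0.5745) e^{-λ₁t} with decay rate λ₁ ≈ 6.892.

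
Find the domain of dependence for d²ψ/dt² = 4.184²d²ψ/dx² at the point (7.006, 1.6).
Domain of dependence: [0.3116, 13.7004]. Signals travel at speed 4.184, so data within |x - 7.006| ≤ 4.184·1.6 = 6.6944 can reach the point.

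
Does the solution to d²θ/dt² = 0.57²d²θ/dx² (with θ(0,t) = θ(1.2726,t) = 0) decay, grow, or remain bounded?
θ oscillates (no decay). Energy is conserved; the solution oscillates indefinitely as standing waves.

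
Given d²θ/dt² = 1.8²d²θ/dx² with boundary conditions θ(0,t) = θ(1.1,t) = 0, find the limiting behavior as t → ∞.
θ oscillates (no decay). Energy is conserved; the solution oscillates indefinitely as standing waves.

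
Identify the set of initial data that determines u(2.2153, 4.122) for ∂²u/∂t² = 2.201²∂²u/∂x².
Domain of dependence: [-6.857222, 11.287822]. Signals travel at speed 2.201, so data within |x - 2.2153| ≤ 2.201·4.122 = 9.072522 can reach the point.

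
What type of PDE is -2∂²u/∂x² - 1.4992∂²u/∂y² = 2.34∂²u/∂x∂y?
Rewriting in standard form: -2∂²u/∂x² - 2.34∂²u/∂x∂y - 1.4992∂²u/∂y² = 0. With A = -2, B = -2.34, C = -1.4992, the discriminant is -6.518. This is an elliptic PDE.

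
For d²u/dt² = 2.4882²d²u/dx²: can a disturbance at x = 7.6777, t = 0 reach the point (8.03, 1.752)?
Yes. The domain of dependence is [3.6706736, 12.3893264], and 7.6777 ∈ [3.6706736, 12.3893264].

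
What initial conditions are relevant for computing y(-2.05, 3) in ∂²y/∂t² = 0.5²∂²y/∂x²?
Domain of dependence: [-3.55, -0.55]. Signals travel at speed 0.5, so data within |x - -2.05| ≤ 0.5·3 = 1.5 can reach the point.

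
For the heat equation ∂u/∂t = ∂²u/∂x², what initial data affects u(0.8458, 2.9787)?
The entire real line. The heat equation has infinite propagation speed: any initial disturbance instantly affects all points (though exponentially small far away).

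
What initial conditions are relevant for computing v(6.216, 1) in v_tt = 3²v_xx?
Domain of dependence: [3.216, 9.216]. Signals travel at speed 3, so data within |x - 6.216| ≤ 3·1 = 3 can reach the point.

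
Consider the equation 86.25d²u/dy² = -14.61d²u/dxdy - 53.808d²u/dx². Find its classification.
Rewriting in standard form: 53.808d²u/dx² + 14.61d²u/dxdy + 86.25d²u/dy² = 0. Elliptic. (A = 53.808, B = 14.61, C = 86.25 gives B² - 4AC = -18350.3079.)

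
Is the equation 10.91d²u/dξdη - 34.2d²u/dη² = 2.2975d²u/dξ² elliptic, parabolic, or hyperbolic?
Rewriting in standard form: -2.2975d²u/dξ² + 10.91d²u/dξdη - 34.2d²u/dη² = 0. Computing B² - 4AC with A = -2.2975, B = 10.91, C = -34.2: discriminant = -195.2699 (negative). Answer: elliptic.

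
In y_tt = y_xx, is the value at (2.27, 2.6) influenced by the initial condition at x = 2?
Yes. The domain of dependence is [-0.33, 4.87], and 2 ∈ [-0.33, 4.87].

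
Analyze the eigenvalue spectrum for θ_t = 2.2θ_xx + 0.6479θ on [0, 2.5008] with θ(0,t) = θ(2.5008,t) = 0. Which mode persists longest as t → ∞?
Eigenvalues: λₙ = 2.2n²π²/2.5008² - 0.6479.
First three modes:
  n=1: λ₁ = 2.2π²/2.5008² - 0.6479 ≈ 2.824
  n=2: λ₂ = 8.8π²/2.5008² - 0.6479 ≈ 13.24
  n=3: λ₃ = 19.8π²/2.5008² - 0.6479 ≈ 30.599
Since 2.2π²/2.5008² ≈ 3.472 > 0.6479, all λₙ > 0.
The n=1 mode decays slowest → dominates as t → ∞.
Asymptotic: θ ~ c₁ sin(πx/2.5008) e^{-λ₁t} with decay rate λ₁ ≈ 2.824.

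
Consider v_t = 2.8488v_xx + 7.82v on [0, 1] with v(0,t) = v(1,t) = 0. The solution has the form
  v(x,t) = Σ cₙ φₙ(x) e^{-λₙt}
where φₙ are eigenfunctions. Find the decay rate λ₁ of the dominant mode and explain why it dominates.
Eigenvalues: λₙ = 2.8488n²π²/1² - 7.82.
First three modes:
  n=1: λ₁ = 2.8488π² - 7.82 ≈ 20.297
  n=2: λ₂ = 11.3952π² - 7.82 ≈ 104.646
  n=3: λ₃ = 25.6392π² - 7.82 ≈ 245.229
Since 2.8488π² ≈ 28.117 > 7.82, all λₙ > 0.
The n=1 mode decays slowest → dominates as t → ∞.
Asymptotic: v ~ c₁ sin(πx/1) e^{-λ₁t} with decay rate λ₁ ≈ 20.297.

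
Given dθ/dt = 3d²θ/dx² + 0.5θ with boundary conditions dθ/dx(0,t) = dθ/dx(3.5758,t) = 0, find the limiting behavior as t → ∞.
θ grows unboundedly. With Neumann BCs the constant mode has diffusion eigenvalue 0, so any r > 0 makes it grow like e^(0.5t); solution grows exponentially.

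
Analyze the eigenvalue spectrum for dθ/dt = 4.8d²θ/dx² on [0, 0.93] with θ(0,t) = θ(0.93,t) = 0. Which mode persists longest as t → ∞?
Eigenvalues: λₙ = 4.8n²π²/0.93².
First three modes:
  n=1: λ₁ = 4.8π²/0.93² ≈ 54.774
  n=2: λ₂ = 19.2π²/0.93² ≈ 219.096 (4× faster decay)
  n=3: λ₃ = 43.2π²/0.93² ≈ 492.967 (9× faster decay)
As t → ∞, higher modes decay exponentially faster. The n=1 mode dominates: θ ~ c₁ sin(πx/0.93) e^{-λ₁t}.
Decay rate: λ₁ = 4.8π²/0.93² ≈ 54.774.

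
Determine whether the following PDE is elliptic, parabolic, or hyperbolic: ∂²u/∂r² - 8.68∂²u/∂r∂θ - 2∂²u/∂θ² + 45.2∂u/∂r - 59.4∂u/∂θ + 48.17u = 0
Coefficients: A = 1, B = -8.68, C = -2. B² - 4AC = 83.3424, which is positive, so the equation is hyperbolic.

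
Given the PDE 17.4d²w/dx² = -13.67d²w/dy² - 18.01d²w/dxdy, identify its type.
Rewriting in standard form: 17.4d²w/dx² + 18.01d²w/dxdy + 13.67d²w/dy² = 0. The second-order coefficients are A = 17.4, B = 18.01, C = 13.67. Since B² - 4AC = -627.0719 < 0, this is an elliptic PDE.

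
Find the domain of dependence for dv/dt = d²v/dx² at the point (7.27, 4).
The entire real line. The heat equation has infinite propagation speed: any initial disturbance instantly affects all points (though exponentially small far away).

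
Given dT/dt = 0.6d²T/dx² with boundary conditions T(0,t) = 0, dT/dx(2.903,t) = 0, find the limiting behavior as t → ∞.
T → 0. Heat escapes through the Dirichlet boundary.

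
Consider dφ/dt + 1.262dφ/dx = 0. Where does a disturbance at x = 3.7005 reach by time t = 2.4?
At x = 6.7293. The characteristic carries data from (3.7005, 0) to (6.7293, 2.4).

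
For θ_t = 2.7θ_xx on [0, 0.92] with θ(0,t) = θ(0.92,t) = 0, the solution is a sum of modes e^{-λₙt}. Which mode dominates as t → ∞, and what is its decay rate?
Eigenvalues: λₙ = 2.7n²π²/0.92².
First three modes:
  n=1: λ₁ = 2.7π²/0.92² ≈ 31.484
  n=2: λ₂ = 10.8π²/0.92² ≈ 125.935 (4× faster decay)
  n=3: λ₃ = 24.3π²/0.92² ≈ 283.355 (9× faster decay)
As t → ∞, higher modes decay exponentially faster. The n=1 mode dominates: θ ~ c₁ sin(πx/0.92) e^{-λ₁t}.
Decay rate: λ₁ = 2.7π²/0.92² ≈ 31.484.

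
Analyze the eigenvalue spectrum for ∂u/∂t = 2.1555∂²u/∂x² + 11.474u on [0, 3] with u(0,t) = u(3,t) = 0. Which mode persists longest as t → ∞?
Eigenvalues: λₙ = 2.1555n²π²/3² - 11.474.
First three modes:
  n=1: λ₁ = 2.1555π²/3² - 11.474 ≈ -9.11
  n=2: λ₂ = 8.622π²/3² - 11.474 ≈ -2.019
  n=3: λ₃ = 19.3995π²/3² - 11.474 ≈ 9.8
Since 2.1555π²/3² ≈ 2.364 < 11.474, λ₁ < 0.
The n=1 mode grows fastest (−λₙ is largest for n=1) → dominates.
Asymptotic: u ~ c₁ sin(πx/3) e^{9.11t} (exponential growth at rate −λ₁ ≈ 9.11).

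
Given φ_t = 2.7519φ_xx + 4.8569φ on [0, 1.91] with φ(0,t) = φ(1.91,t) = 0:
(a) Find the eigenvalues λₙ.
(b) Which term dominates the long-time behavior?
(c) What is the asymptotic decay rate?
Eigenvalues: λₙ = 2.7519n²π²/1.91² - 4.8569.
First three modes:
  n=1: λ₁ = 2.7519π²/1.91² - 4.8569 ≈ 2.588
  n=2: λ₂ = 11.0076π²/1.91² - 4.8569 ≈ 24.923
  n=3: λ₃ = 24.7671π²/1.91² - 4.8569 ≈ 62.148
Since 2.7519π²/1.91² ≈ 7.445 > 4.8569, all λₙ > 0.
The n=1 mode decays slowest → dominates as t → ∞.
Asymptotic: φ ~ c₁ sin(πx/1.91) e^{-λ₁t} with decay rate λ₁ ≈ 2.588.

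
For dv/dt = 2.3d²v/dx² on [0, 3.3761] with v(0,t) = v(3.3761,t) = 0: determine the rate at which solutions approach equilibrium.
Eigenvalues: λₙ = 2.3n²π²/3.3761².
First three modes:
  n=1: λ₁ = 2.3π²/3.3761² ≈ 1.992
  n=2: λ₂ = 9.2π²/3.3761² ≈ 7.966 (4× faster decay)
  n=3: λ₃ = 20.7π²/3.3761² ≈ 17.924 (9× faster decay)
As t → ∞, higher modes decay exponentially faster. The n=1 mode dominates: v ~ c₁ sin(πx/3.3761) e^{-λ₁t}.
Decay rate: λ₁ = 2.3π²/3.3761² ≈ 1.992.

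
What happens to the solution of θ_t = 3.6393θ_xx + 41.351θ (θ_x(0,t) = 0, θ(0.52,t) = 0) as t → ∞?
θ grows unboundedly. Reaction dominates diffusion (r=41.351 > κπ²/(4L²)≈33.21); solution grows exponentially.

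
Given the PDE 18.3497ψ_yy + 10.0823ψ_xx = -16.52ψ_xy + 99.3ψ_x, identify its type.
Rewriting in standard form: 10.0823ψ_xx + 16.52ψ_xy + 18.3497ψ_yy - 99.3ψ_x = 0. The second-order coefficients are A = 10.0823, B = 16.52, C = 18.3497. Since B² - 4AC = -467.11832124 < 0, this is an elliptic PDE.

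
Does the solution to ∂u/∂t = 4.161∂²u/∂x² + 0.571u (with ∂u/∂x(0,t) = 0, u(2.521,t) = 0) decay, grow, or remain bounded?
u → 0. Diffusion dominates reaction (r=0.571 < κπ²/(4L²)≈1.62); solution decays.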